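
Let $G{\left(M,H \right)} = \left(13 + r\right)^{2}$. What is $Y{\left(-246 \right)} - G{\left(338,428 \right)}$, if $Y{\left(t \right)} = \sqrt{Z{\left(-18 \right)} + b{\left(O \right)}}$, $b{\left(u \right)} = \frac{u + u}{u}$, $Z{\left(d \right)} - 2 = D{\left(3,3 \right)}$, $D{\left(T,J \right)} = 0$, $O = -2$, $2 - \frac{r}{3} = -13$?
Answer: $-3362$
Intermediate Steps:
$r = 45$ ($r = 6 - -39 = 6 + 39 = 45$)
$Z{\left(d \right)} = 2$ ($Z{\left(d \right)} = 2 + 0 = 2$)
$b{\left(u \right)} = 2$ ($b{\left(u \right)} = \frac{2 u}{u} = 2$)
$G{\left(M,H \right)} = 3364$ ($G{\left(M,H \right)} = \left(13 + 45\right)^{2} = 58^{2} = 3364$)
$Y{\left(t \right)} = 2$ ($Y{\left(t \right)} = \sqrt{2 + 2} = \sqrt{4} = 2$)
$Y{\left(-246 \right)} - G{\left(338,428 \right)} = 2 - 3364 = -3362$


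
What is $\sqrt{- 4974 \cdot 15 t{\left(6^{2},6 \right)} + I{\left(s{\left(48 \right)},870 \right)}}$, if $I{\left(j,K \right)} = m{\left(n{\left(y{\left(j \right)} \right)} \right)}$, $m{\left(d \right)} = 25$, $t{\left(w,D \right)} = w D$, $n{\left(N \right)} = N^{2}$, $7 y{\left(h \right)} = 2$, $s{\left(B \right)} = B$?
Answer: $i \sqrt{16115735} \approx 4014.4 i$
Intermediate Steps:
$y{\left(h \right)} = \frac{2}{7}$ ($y{\left(h \right)} = \frac{1}{7} \cdot 2 = \frac{2}{7}$)
$t{\left(w,D \right)} = D w$
$I{\left(j,K \right)} = 25$
$\sqrt{- 4974 \cdot 15 t{\left(6^{2},6 \right)} + I{\left(s{\left(48 \right)},870 \right)}} = \sqrt{- 4974 \cdot 15 \cdot 6 \cdot 6^{2} + 25} = \sqrt{- 4974 \cdot 15 \cdot 6 \cdot 36 + 25} = \sqrt{- 4974 \cdot 15 \cdot 216 + 25} = \sqrt{\left(-4974\right) 3240 + 25} = \sqrt{-16115760 + 25} = \sqrt{-16115735} = i \sqrt{16115735}$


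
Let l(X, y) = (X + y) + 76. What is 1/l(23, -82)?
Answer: 1/17 ≈ 0.058824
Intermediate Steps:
l(X, y) = 76 + X + y
1/l(23, -82) = 1/(76 + 23 - 82) = 1/17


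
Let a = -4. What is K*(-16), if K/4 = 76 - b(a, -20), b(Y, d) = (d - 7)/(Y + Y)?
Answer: -4648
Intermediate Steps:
b(Y, d) = (-7 + d)/(2*Y) (b(Y, d) = (-7 + d)/((2*Y)) = (-7 + d)*(1/(2*Y)) = (-7 + d)/(2*Y))
K = 581/2 (K = 4*(76 - (-7 - 20)/(2*(-4))) = 4*(76 - (-1)*(-27)/(2*4)) = 4*(76 - 1*27/8) = 4*(76 - 27/8) = 4*(581/8) = 581/2 ≈ 290.50)
K*(-16) = (581/2)*(-16) = -4648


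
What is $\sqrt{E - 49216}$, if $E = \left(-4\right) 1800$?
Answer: $4 i \sqrt{3526} \approx 237.52 i$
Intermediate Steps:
$E = -7200$
$\sqrt{E - 49216} = \sqrt{-7200 - 49216} = \sqrt{-56416} = 4 i \sqrt{3526}$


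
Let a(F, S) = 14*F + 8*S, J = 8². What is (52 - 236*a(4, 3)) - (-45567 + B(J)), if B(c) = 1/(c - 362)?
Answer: 7968223/298 ≈ 26739.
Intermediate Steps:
J = 64
a(F, S) = 8*S + 14*F
B(c) = 1/(-362 + c)
(52 - 236*a(4, 3)) - (-45567 + B(J)) = (52 - 236*(8*3 + 14*4)) - (-45567 + 1/(-362 + 64)) = (52 - 236*(24 + 56)) - (-45567 + 1/(-298)) = (52 - 236*80) - (-45567 - 1/298) = (52 - 18880) - 1*(-13578967/298) = -18828 + 13578967/298 = 7968223/298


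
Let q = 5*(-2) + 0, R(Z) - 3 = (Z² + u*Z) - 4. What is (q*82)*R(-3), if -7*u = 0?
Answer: -6560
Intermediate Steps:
u = 0 (u = -⅐*0 = 0)
R(Z) = -1 + Z² (R(Z) = 3 + ((Z² + 0*Z) - 4) = 3 + ((Z² + 0) - 4) = 3 + (Z² - 4) = 3 + (-4 + Z²) = -1 + Z²)
q = -10 (q = -10 + 0 = -10)
(q*82)*R(-3) = (-10*82)*(-1 + (-3)²) = -820*(-1 + 9) = -820*8 = -6560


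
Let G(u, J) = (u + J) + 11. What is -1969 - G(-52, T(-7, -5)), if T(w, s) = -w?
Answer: -1935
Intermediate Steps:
G(u, J) = 11 + J + u (G(u, J) = (J + u) + 11 = 11 + J + u)
-1969 - G(-52, T(-7, -5)) = -1969 - (11 - 1*(-7) - 52) = -1969 - (11 + 7 - 52) = -1969 - 1*(-34) = -1969 + 34 = -1935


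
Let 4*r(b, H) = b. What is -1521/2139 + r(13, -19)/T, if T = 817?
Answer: -1647607/2330084 ≈ -0.70710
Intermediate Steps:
r(b, H) = b/4
-1521/2139 + r(13, -19)/T = -1521/2139 + ((¼)*13)/817 = -1521*1/2139 + (13/4)*(1/817) = -507/713 + 13/3268 = -1647607/2330084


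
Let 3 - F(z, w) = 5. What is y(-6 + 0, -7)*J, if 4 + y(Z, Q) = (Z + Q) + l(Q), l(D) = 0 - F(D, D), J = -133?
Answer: 1995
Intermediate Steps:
F(z, w) = -2 (F(z, w) = 3 - 1*5 = 3 - 5 = -2)
l(D) = 2 (l(D) = 0 - 1*(-2) = 0 + 2 = 2)
y(Z, Q) = -2 + Q + Z (y(Z, Q) = -4 + ((Z + Q) + 2) = -4 + ((Q + Z) + 2) = -4 + (2 + Q + Z) = -2 + Q + Z)
y(-6 + 0, -7)*J = (-2 - 7 + (-6 + 0))*(-133) = (-2 - 7 - 6)*(-133) = -15*(-133) = 1995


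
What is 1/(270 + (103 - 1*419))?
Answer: -1/46 ≈ -0.021739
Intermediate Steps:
1/(270 + (103 - 1*419)) = 1/(270 + (103 - 419)) = 1/(270 - 316) = 1/(-46) = -1/46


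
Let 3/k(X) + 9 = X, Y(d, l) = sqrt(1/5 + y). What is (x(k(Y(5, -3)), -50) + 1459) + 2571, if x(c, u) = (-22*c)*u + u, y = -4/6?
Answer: 2209030/611 - 1650*I*sqrt(105)/611 ≈ 3615.4 - 27.672*I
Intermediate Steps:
y = -2/3 (y = -4*1/6 = -2/3 ≈ -0.66667)
Y(d, l) = I*sqrt(105)/15 (Y(d, l) = sqrt(1/5 - 2/3) = sqrt(-7/15) = I*sqrt(105)/15)
k(X) = 3/(-9 + X)
x(c, u) = u - 22*c*u (x(c, u) = -22*c*u + u = u - 22*c*u)
(x(k(Y(5, -3)), -50) + 1459) + 2571 = (-50*(1 - 66/(-9 + I*sqrt(105)/15)) + 1459) + 2571 = ((-50 + 3300/(-9 + I*sqrt(105)/15)) + 1459) + 2571 = (1409 + 3300/(-9 + I*sqrt(105)/15)) + 2571 = 3980 + 3300/(-9 + I*sqrt(105)/15)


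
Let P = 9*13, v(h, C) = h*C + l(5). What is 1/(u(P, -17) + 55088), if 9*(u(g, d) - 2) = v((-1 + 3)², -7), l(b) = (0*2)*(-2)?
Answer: 9/495782 ≈ 1.8153e-5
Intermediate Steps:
l(b) = 0 (l(b) = 0*(-2) = 0)
v(h, C) = C*h (v(h, C) = h*C + 0 = C*h + 0 = C*h)
P = 117
u(g, d) = -10/9 (u(g, d) = 2 + (-7*(-1 + 3)²)/9 = 2 + (-7*2²)/9 = 2 + (-7*4)/9 = 2 + (⅑)*(-28) = 2 - 28/9 = -10/9)
1/(u(P, -17) + 55088) = 1/(-10/9 + 55088) = 1/(495782/9) = 9/495782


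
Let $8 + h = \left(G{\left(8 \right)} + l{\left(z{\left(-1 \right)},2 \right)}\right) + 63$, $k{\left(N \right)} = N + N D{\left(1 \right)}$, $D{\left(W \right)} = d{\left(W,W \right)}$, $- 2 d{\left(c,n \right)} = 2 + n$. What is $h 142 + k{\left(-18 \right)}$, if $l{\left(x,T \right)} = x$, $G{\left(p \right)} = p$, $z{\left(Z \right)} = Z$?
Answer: $8813$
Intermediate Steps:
$d{\left(c,n \right)} = -1 - \frac{n}{2}$ ($d{\left(c,n \right)} = - \frac{2 + n}{2} = -1 - \frac{n}{2}$)
$D{\left(W \right)} = -1 - \frac{W}{2}$
$k{\left(N \right)} = - \frac{N}{2}$ ($k{\left(N \right)} = N + N \left(-1 - \frac{1}{2}\right) = N + N \left(- \frac{3}{2}\right) = N - \frac{3 N}{2} = - \frac{N}{2}$)
$h = 62$ ($h = -8 + \left(\left(8 - 1\right) + 63\right) = -8 + \left(7 + 63\right) = -8 + 70 = 62$)
$h 142 + k{\left(-18 \right)} = 62 \cdot 142 - -9 = 8804 + 9 = 8813$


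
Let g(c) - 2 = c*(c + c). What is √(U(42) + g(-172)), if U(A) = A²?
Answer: √60934 ≈ 246.85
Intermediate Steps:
g(c) = 2 + 2*c² (g(c) = 2 + c*(c + c) = 2 + c*(2*c) = 2 + 2*c²)
√(U(42) + g(-172)) = √(42² + (2 + 2*(-172)²)) = √(1764 + (2 + 2*29584)) = √(1764 + (2 + 59168)) = √(1764 + 59170) = √60934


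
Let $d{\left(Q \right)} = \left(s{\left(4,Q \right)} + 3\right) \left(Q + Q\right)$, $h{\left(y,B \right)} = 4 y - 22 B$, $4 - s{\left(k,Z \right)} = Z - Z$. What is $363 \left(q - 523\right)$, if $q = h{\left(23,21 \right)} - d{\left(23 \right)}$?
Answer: $-441045$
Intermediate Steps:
$s{\left(k,Z \right)} = 4$ ($s{\left(k,Z \right)} = 4 - \left(Z - Z\right) = 4 - 0 = 4 + 0 = 4$)
$h{\left(y,B \right)} = - 22 B + 4 y$
$d{\left(Q \right)} = 14 Q$ ($d{\left(Q \right)} = \left(4 + 3\right) \left(Q + Q\right) = 7 \cdot 2 Q = 14 Q$)
$q = -692$ ($q = \left(\left(-22\right) 21 + 4 \cdot 23\right) - 14 \cdot 23 = \left(-462 + 92\right) - 322 = -370 - 322 = -692$)
$363 \left(q - 523\right) = 363 \left(-692 - 523\right) = 363 \left(-1215\right) = -441045$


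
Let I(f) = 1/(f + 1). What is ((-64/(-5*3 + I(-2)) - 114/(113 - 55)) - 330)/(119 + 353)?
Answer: -9511/13688 ≈ -0.69484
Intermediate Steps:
I(f) = 1/(1 + f)
((-64/(-5*3 + I(-2)) - 114/(113 - 55)) - 330)/(119 + 353) = ((-64/(-5*3 + 1/(1 - 2)) - 114/(113 - 55)) - 330)/(119 + 353) = ((-64/(-15 + 1/(-1)) - 114/58) - 330)/472 = ((-64/(-15 - 1) - 114*1/58) - 330)*(1/472) = ((-64/(-16) - 57/29) - 330)*(1/472) = ((-64*(-1/16) - 57/29) - 330)*(1/472) = ((4 - 57/29) - 330)*(1/472) = (59/29 - 330)*(1/472) = -9511/29*1/472 = -9511/13688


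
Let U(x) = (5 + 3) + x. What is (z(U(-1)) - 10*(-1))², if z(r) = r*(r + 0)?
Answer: 3481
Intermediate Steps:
U(x) = 8 + x
z(r) = r² (z(r) = r*r = r²)
(z(U(-1)) - 10*(-1))² = ((8 - 1)² - 10*(-1))² = (7² - 1*(-10))² = (49 + 10)² = 59² = 3481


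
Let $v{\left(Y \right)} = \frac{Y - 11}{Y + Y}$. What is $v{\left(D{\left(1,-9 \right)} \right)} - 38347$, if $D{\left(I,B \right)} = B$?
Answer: $- \frac{345113}{9} \approx -38346.0$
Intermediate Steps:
$v{\left(Y \right)} = \frac{-11 + Y}{2 Y}$
$v{\left(D{\left(1,-9 \right)} \right)} - 38347 = \frac{-11 - 9}{2 \left(-9\right)} - 38347 = \frac{1}{2} \left(- \frac{1}{9}\right) \left(-20\right) - 38347 = \frac{10}{9} - 38347 = - \frac{345113}{9}$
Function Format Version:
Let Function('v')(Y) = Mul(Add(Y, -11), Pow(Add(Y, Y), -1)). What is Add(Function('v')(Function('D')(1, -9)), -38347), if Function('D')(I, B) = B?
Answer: Rational(-345113, 9) ≈ -38346.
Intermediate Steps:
Function('v')(Y) = Mul(Rational(1, 2), Pow(Y, -1), Add(-11, Y)) (Function('v')(Y) = Mul(Add(-11, Y), Pow(Mul(2, Y), -1)) = Mul(Add(-11, Y), Mul(Rational(1, 2), Pow(Y, -1))) = Mul(Rational(1, 2), Pow(Y, -1), Add(-11, Y)))
Add(Function('v')(Function('D')(1, -9)), -38347) = Add(Mul(Rational(1, 2), Pow(-9, -1), Add(-11, -9)), -38347) = Add(Mul(Rational(1, 2), Rational(-1, 9), -20), -38347) = Add(Rational(10, 9), -38347) = Rational(-345113, 9)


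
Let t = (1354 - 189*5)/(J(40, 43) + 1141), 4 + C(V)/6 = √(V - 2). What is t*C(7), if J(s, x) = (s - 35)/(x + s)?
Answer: -203682/23677 + 101841*√5/47354 ≈ -3.7936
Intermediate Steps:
J(s, x) = (-35 + s)/(s + x)
C(V) = -24 + 6*√(-2 + V) (C(V) = -24 + 6*√(V - 2) = -24 + 6*√(-2 + V))
t = 33947/94708 (t = (1354 - 189*5)/((-35 + 40)/(40 + 43) + 1141) = (1354 - 945)/(5/83 + 1141) = 409/((1/83)*5 + 1141) = 409/(5/83 + 1141) = 409/(94708/83) = 409*(83/94708) = 33947/94708 ≈ 0.35844)
t*C(7) = 33947*(-24 + 6*√(-2 + 7))/94708 = 33947*(-24 + 6*√5)/94708 = -203682/23677 + 101841*√5/47354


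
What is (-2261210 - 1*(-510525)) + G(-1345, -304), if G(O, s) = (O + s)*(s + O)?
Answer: 968516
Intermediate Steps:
G(O, s) = (O + s)² (G(O, s) = (O + s)*(O + s) = (O + s)²)
(-2261210 - 1*(-510525)) + G(-1345, -304) = (-2261210 - 1*(-510525)) + (-1345 - 304)² = (-2261210 + 510525) + (-1649)² = -1750685 + 2719201 = 968516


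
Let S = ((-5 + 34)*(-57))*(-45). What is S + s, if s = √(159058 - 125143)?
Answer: 74385 + √33915 ≈ 74569.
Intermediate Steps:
s = √33915 ≈ 184.16
S = 74385 (S = (29*(-57))*(-45) = -1653*(-45) = 74385)
S + s = 74385 + √33915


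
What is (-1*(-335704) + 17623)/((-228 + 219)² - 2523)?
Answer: -353327/2442 ≈ -144.69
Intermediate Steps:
(-1*(-335704) + 17623)/((-228 + 219)² - 2523) = (335704 + 17623)/((-9)² - 2523) = 353327/(81 - 2523) = 353327/(-2442) = 353327*(-1/2442) = -353327/2442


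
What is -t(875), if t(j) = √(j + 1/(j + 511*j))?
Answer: -√27440000070/5600 ≈ -29.580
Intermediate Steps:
t(j) = √(j + 1/(512*j))
-t(875) = -√(2/875 + 1024*875)/32 = -√(2*(1/875) + 896000)/32 = -√(2/875 + 896000)/32 = -√(784000002/875)/32 = -√27440000070/175/32 = -√27440000070/5600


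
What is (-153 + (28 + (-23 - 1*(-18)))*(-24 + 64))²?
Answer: 588289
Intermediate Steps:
(-153 + (28 + (-23 - 1*(-18)))*(-24 + 64))² = (-153 + (28 + (-23 + 18))*40)² = (-153 + (28 - 5)*40)² = (-153 + 23*40)² = (-153 + 920)² = 767² = 588289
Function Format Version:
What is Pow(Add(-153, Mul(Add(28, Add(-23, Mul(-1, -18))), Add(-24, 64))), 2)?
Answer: 588289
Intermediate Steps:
Pow(Add(-153, Mul(Add(28, Add(-23, Mul(-1, -18))), Add(-24, 64))), 2) = Pow(Add(-153, Mul(Add(28, Add(-23, 18)), 40)), 2) = Pow(Add(-153, Mul(Add(28, -5), 40)), 2) = Pow(Add(-153, Mul(23, 40)), 2) = Pow(Add(-153, 920), 2) = Pow(767, 2) = 588289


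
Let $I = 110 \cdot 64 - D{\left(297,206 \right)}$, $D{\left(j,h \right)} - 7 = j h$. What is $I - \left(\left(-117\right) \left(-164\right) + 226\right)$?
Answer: $-73563$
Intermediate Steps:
$D{\left(j,h \right)} = 7 + h j$ ($D{\left(j,h \right)} = 7 + j h = 7 + h j$)
$I = -54149$ ($I = 110 \cdot 64 - \left(7 + 206 \cdot 297\right) = 7040 - \left(7 + 61182\right) = 7040 - 61189 = -54149$)
$I - \left(\left(-117\right) \left(-164\right) + 226\right) = -54149 - \left(\left(-117\right) \left(-164\right) + 226\right) = -54149 - \left(19188 + 226\right) = -54149 - 19414 = -73563$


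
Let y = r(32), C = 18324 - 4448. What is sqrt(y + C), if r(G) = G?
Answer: 2*sqrt(3477) ≈ 117.93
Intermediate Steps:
C = 13876
y = 32
sqrt(y + C) = sqrt(32 + 13876) = sqrt(13908) = 2*sqrt(3477)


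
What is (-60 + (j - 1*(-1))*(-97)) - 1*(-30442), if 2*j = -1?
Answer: 60667/2 ≈ 30334.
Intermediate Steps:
j = -1/2 (j = (1/2)*(-1) = -1/2 ≈ -0.50000)
(-60 + (j - 1*(-1))*(-97)) - 1*(-30442) = (-60 + (-1/2 - 1*(-1))*(-97)) - 1*(-30442) = (-60 + (-1/2 + 1)*(-97)) + 30442 = (-60 + (1/2)*(-97)) + 30442 = (-60 - 97/2) + 30442 = -217/2 + 30442 = 60667/2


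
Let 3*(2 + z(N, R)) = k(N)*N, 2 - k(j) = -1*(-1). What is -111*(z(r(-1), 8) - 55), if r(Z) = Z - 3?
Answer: 6475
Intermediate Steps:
r(Z) = -3 + Z
k(j) = 1 (k(j) = 2 - (-1)*(-1) = 2 - 1*1 = 2 - 1 = 1)
z(N, R) = -2 + N/3 (z(N, R) = -2 + (1*N)/3 = -2 + N/3)
-111*(z(r(-1), 8) - 55) = -111*((-2 + (-3 - 1)/3) - 55) = -111*((-2 + (⅓)*(-4)) - 55) = -111*((-2 - 4/3) - 55) = -111*(-10/3 - 55) = -111*(-175/3) = 6475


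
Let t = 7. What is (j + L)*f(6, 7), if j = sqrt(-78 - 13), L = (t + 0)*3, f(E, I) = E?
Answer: 126 + 6*I*sqrt(91) ≈ 126.0 + 57.236*I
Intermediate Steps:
L = 21 (L = (7 + 0)*3 = 7*3 = 21)
j = I*sqrt(91) (j = sqrt(-91) = I*sqrt(91) ≈ 9.5394*I)
(j + L)*f(6, 7) = (I*sqrt(91) + 21)*6 = (21 + I*sqrt(91))*6 = 126 + 6*I*sqrt(91)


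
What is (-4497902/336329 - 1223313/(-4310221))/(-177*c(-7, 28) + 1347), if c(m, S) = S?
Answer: 18975516018365/5231795218220781 ≈ 0.0036270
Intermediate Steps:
(-4497902/336329 - 1223313/(-4310221))/(-177*c(-7, 28) + 1347) = (-4497902/336329 - 1223313/(-4310221))/(-177*28 + 1347) = (-4497902*1/336329 - 1223313*(-1/4310221))/(-4956 + 1347) = (-4497902/336329 + 1223313/4310221)/(-3609) = -18975516018365/1449652318709*(-1/3609) = 18975516018365/5231795218220781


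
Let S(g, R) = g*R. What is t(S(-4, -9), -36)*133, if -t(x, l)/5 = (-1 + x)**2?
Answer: -814625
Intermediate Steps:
S(g, R) = R*g
t(x, l) = -5*(-1 + x)**2
t(S(-4, -9), -36)*133 = -5*(-1 - 9*(-4))**2*133 = -5*(-1 + 36)**2*133 = -5*35**2*133 = -5*1225*133 = -6125*133 = -814625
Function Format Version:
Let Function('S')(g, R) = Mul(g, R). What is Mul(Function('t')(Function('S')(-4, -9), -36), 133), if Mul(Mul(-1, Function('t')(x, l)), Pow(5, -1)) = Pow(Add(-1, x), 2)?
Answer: -814625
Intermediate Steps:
Function('S')(g, R) = Mul(R, g)
Function('t')(x, l) = Mul(-5, Pow(Add(-1, x), 2))
Mul(Function('t')(Function('S')(-4, -9), -36), 133) = Mul(Mul(-5, Pow(Add(-1, Mul(-9, -4)), 2)), 133) = Mul(Mul(-5, Pow(Add(-1, 36), 2)), 133) = Mul(Mul(-5, Pow(35, 2)), 133) = Mul(Mul(-5, 1225), 133) = Mul(-6125, 133) = -814625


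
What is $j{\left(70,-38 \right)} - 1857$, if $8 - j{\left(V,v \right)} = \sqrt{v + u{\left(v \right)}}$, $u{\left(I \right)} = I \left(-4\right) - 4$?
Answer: $-1849 - \sqrt{110} \approx -1859.5$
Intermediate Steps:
$u{\left(I \right)} = -4 - 4 I$ ($u{\left(I \right)} = - 4 I - 4 = -4 - 4 I$)
$j{\left(V,v \right)} = 8 - \sqrt{-4 - 3 v}$ ($j{\left(V,v \right)} = 8 - \sqrt{v - \left(4 + 4 v\right)} = 8 - \sqrt{-4 - 3 v}$)
$j{\left(70,-38 \right)} - 1857 = \left(8 - \sqrt{-4 - -114}\right) - 1857 = \left(8 - \sqrt{-4 + 114}\right) - 1857 = \left(8 - \sqrt{110}\right) - 1857 = -1849 - \sqrt{110}$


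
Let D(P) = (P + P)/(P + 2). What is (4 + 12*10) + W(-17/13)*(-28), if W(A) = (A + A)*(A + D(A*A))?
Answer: 10145372/105963 ≈ 95.745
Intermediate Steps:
D(P) = 2*P/(2 + P) (D(P) = (2*P)/(2 + P) = 2*P/(2 + P))
W(A) = 2*A*(A + 2*A²/(2 + A²)) (W(A) = (A + A)*(A + 2*(A*A)/(2 + A*A)) = (2*A)*(A + 2*A²/(2 + A²)) = 2*A*(A + 2*A²/(2 + A²)))
(4 + 12*10) + W(-17/13)*(-28) = (4 + 12*10) + (2*(-17/13)²*(2 + (-17/13)² + 2*(-17/13))/(2 + (-17/13)²))*(-28) = (4 + 120) + (2*(-17*1/13)²*(2 + (-17*1/13)² + 2*(-17*1/13))/(2 + (-17*1/13)²))*(-28) = 124 + (2*(-17/13)²*(2 + (-17/13)² + 2*(-17/13))/(2 + (-17/13)²))*(-28) = 124 + (2*(289/169)*(2 + 289/169 - 34/13)/(2 + 289/169))*(-28) = 124 + (2*(289/169)*(185/169)/(627/169))*(-28) = 124 + (2*(289/169)*(169/627)*(185/169))*(-28) = 124 + (106930/105963)*(-28) = 124 - 2994040/105963 = 10145372/105963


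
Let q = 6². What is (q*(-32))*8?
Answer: -9216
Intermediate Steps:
q = 36
(q*(-32))*8 = (36*(-32))*8 = -1152*8 = -9216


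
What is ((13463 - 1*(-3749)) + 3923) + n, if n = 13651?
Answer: 34786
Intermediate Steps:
((13463 - 1*(-3749)) + 3923) + n = ((13463 - 1*(-3749)) + 3923) + 13651 = ((13463 + 3749) + 3923) + 13651 = (17212 + 3923) + 13651 = 21135 + 13651 = 34786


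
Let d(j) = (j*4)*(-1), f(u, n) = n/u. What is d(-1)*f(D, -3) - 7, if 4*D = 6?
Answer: -15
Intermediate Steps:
D = 3/2 (D = (¼)*6 = 3/2 ≈ 1.5000)
d(j) = -4*j (d(j) = (4*j)*(-1) = -4*j)
d(-1)*f(D, -3) - 7 = (-4*(-1))*(-3/3/2) - 7 = 4*(-3*⅔) - 7 = 4*(-2) - 7 = -8 - 7 = -15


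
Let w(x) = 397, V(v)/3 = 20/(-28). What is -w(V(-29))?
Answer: -397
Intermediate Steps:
V(v) = -15/7 (V(v) = 3*(20/(-28)) = 3*(20*(-1/28)) = 3*(-5/7) = -15/7)
-w(V(-29)) = -1*397 = -397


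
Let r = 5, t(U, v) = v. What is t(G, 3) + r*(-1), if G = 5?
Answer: -2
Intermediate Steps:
t(G, 3) + r*(-1) = 3 + 5*(-1) = 3 - 5 = -2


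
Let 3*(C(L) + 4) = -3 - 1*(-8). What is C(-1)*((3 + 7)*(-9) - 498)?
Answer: 1372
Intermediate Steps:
C(L) = -7/3 (C(L) = -4 + (-3 - 1*(-8))/3 = -4 + (-3 + 8)/3 = -4 + (⅓)*5 = -4 + 5/3 = -7/3)
C(-1)*((3 + 7)*(-9) - 498) = -7*((3 + 7)*(-9) - 498)/3 = -7*(10*(-9) - 498)/3 = -7*(-90 - 498)/3 = -7/3*(-588) = 1372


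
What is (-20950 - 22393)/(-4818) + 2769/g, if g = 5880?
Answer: 44699647/4721640 ≈ 9.4670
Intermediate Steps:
(-20950 - 22393)/(-4818) + 2769/g = (-20950 - 22393)/(-4818) + 2769/5880 = -43343*(-1/4818) + 2769*(1/5880) = 43343/4818 + 923/1960 = 44699647/4721640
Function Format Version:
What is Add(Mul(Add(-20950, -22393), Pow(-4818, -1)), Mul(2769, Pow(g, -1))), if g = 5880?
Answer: Rational(44699647, 4721640) ≈ 9.4670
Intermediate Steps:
Add(Mul(Add(-20950, -22393), Pow(-4818, -1)), Mul(2769, Pow(g, -1))) = Add(Mul(Add(-20950, -22393), Pow(-4818, -1)), Mul(2769, Pow(5880, -1))) = Add(Mul(-43343, Rational(-1, 4818)), Mul(2769, Rational(1, 5880))) = Add(Rational(43343, 4818), Rational(923, 1960)) = Rational(44699647, 4721640)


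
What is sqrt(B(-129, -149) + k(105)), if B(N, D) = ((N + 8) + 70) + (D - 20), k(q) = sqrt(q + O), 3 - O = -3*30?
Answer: sqrt(-220 + 3*sqrt(22)) ≈ 14.35*I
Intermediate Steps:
O = 93 (O = 3 - (-3)*30 = 3 - 1*(-90) = 3 + 90 = 93)
k(q) = sqrt(93 + q) (k(q) = sqrt(q + 93) = sqrt(93 + q))
B(N, D) = 58 + D + N (B(N, D) = ((8 + N) + 70) + (-20 + D) = (78 + N) + (-20 + D) = 58 + D + N)
sqrt(B(-129, -149) + k(105)) = sqrt((58 - 149 - 129) + sqrt(93 + 105)) = sqrt(-220 + sqrt(198)) = sqrt(-220 + 3*sqrt(22))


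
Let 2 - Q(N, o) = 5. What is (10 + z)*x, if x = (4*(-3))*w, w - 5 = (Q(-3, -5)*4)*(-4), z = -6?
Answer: -2544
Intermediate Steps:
Q(N, o) = -3 (Q(N, o) = 2 - 1*5 = 2 - 5 = -3)
w = 53 (w = 5 - 3*4*(-4) = 5 - 12*(-4) = 5 + 48 = 53)
x = -636 (x = (4*(-3))*53 = -12*53 = -636)
(10 + z)*x = (10 - 6)*(-636) = 4*(-636) = -2544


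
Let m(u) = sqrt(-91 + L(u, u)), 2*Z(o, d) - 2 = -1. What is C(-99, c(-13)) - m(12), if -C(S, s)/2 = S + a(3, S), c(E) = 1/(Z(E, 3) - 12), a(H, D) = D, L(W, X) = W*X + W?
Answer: 396 - sqrt(65) ≈ 387.94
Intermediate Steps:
L(W, X) = W + W*X
Z(o, d) = 1/2 (Z(o, d) = 1 + (1/2)*(-1) = 1 - 1/2 = 1/2)
c(E) = -2/23 (c(E) = 1/(1/2 - 12) = 1/(-23/2) = -2/23)
C(S, s) = -4*S (C(S, s) = -2*(S + S) = -4*S)
m(u) = sqrt(-91 + u*(1 + u))
C(-99, c(-13)) - m(12) = -4*(-99) - sqrt(-91 + 12*(1 + 12)) = 396 - sqrt(-91 + 12*13) = 396 - sqrt(-91 + 156) = 396 - sqrt(65)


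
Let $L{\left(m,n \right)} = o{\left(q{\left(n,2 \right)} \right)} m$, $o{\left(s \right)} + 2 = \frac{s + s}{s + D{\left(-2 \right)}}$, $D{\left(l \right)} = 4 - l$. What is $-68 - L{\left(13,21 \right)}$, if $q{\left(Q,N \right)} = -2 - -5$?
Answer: $- \frac{152}{3} \approx -50.667$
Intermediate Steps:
$q{\left(Q,N \right)} = 3$ ($q{\left(Q,N \right)} = -2 + 5 = 3$)
$o{\left(s \right)} = -2 + \frac{2 s}{6 + s}$ ($o{\left(s \right)} = -2 + \frac{s + s}{s + \left(4 - -2\right)} = -2 + \frac{2 s}{s + \left(4 + 2\right)} = -2 + \frac{2 s}{s + 6} = -2 + \frac{2 s}{6 + s}$)
$L{\left(m,n \right)} = - \frac{4 m}{3}$ ($L{\left(m,n \right)} = - \frac{12}{6 + 3} m = - \frac{12}{9} m = \left(-12\right) \frac{1}{9} m = - \frac{4 m}{3}$)
$-68 - L{\left(13,21 \right)} = -68 - \left(- \frac{4}{3}\right) 13 = -68 - - \frac{52}{3} = -68 + \frac{52}{3} = - \frac{152}{3}$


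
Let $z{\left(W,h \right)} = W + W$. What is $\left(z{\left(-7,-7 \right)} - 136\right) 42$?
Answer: $-6300$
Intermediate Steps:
$z{\left(W,h \right)} = 2 W$
$\left(z{\left(-7,-7 \right)} - 136\right) 42 = \left(2 \left(-7\right) - 136\right) 42 = \left(-14 - 136\right) 42 = \left(-150\right) 42 = -6300$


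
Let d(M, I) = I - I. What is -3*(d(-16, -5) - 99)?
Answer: 297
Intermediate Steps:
d(M, I) = 0
-3*(d(-16, -5) - 99) = -3*(0 - 99) = -3*(-99) = 297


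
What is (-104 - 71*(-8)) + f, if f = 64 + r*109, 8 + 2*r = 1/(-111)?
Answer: 20315/222 ≈ 91.509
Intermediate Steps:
r = -889/222 (r = -4 + (½)/(-111) = -4 + (½)*(-1/111) = -4 - 1/222 = -889/222 ≈ -4.0045)
f = -82693/222 (f = 64 - 889/222*109 = 64 - 96901/222 = -82693/222 ≈ -372.49)
(-104 - 71*(-8)) + f = (-104 - 71*(-8)) - 82693/222 = (-104 + 568) - 82693/222 = 464 - 82693/222 = 20315/222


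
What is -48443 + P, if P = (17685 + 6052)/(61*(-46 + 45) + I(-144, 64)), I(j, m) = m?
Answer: -121592/3 ≈ -40531.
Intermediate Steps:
P = 23737/3 (P = (17685 + 6052)/(61*(-46 + 45) + 64) = 23737/(61*(-1) + 64) = 23737/(-61 + 64) = 23737/3 ≈ 7912.3)
-48443 + P = -48443 + 23737/3 = -121592/3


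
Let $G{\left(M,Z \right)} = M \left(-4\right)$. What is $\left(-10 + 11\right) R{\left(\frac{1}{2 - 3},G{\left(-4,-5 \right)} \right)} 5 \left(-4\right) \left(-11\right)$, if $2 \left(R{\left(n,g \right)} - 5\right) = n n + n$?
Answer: $1100$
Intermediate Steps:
$G{\left(M,Z \right)} = - 4 M$
$R{\left(n,g \right)} = 5 + \frac{n}{2} + \frac{n^{2}}{2}$ ($R{\left(n,g \right)} = 5 + \frac{n n + n}{2} = 5 + \frac{n^{2} + n}{2} = 5 + \frac{n + n^{2}}{2} = 5 + \left(\frac{n}{2} + \frac{n^{2}}{2}\right) = 5 + \frac{n}{2} + \frac{n^{2}}{2}$)
$\left(-10 + 11\right) R{\left(\frac{1}{2 - 3},G{\left(-4,-5 \right)} \right)} 5 \left(-4\right) \left(-11\right) = \left(-10 + 11\right) \left(5 + \frac{1}{2 \left(2 - 3\right)} + \frac{\left(\frac{1}{2 - 3}\right)^{2}}{2}\right) 5 \left(-4\right) \left(-11\right) = 1 \left(5 + \frac{1}{2 \left(-1\right)} + \frac{\left(\frac{1}{-1}\right)^{2}}{2}\right) 5 \left(-4\right) \left(-11\right) = 1 \left(5 + \frac{1}{2} \left(-1\right) + \frac{\left(-1\right)^{2}}{2}\right) 5 \left(-4\right) \left(-11\right) = 1 \left(5 - \frac{1}{2} + \frac{1}{2} \cdot 1\right) 5 \left(-4\right) \left(-11\right) = 1 \left(5 - \frac{1}{2} + \frac{1}{2}\right) 5 \left(-4\right) \left(-11\right) = 1 \cdot 5 \cdot 5 \left(-4\right) \left(-11\right) = 1 \cdot 25 \left(-4\right) \left(-11\right) = 1 \left(-100\right) \left(-11\right) = \left(-100\right) \left(-11\right) = 1100$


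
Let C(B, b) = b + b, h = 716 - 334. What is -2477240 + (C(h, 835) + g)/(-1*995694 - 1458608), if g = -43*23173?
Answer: -6079894091711/2454302 ≈ -2.4772e+6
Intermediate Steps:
h = 382
g = -996439
C(B, b) = 2*b
-2477240 + (C(h, 835) + g)/(-1*995694 - 1458608) = -2477240 + (2*835 - 996439)/(-1*995694 - 1458608) = -2477240 + (1670 - 996439)/(-995694 - 1458608) = -2477240 - 994769/(-2454302) = -2477240 - 994769*(-1/2454302) = -2477240 + 994769/2454302 = -6079894091711/2454302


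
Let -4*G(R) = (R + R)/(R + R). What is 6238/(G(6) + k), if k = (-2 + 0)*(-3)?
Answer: 24952/23 ≈ 1084.9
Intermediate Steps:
k = 6 (k = -2*(-3) = 6)
G(R) = -¼ (G(R) = -(R + R)/(4*(R + R)) = -2*R/(4*(2*R)) = -2*R*1/(2*R)/4 = -¼*1 = -¼)
6238/(G(6) + k) = 6238/(-¼ + 6) = 6238/(23/4) = 6238*(4/23) = 24952/23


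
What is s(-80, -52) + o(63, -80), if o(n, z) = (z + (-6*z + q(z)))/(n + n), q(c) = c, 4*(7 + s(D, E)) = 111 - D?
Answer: 10909/252 ≈ 43.290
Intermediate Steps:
s(D, E) = 83/4 - D/4 (s(D, E) = -7 + (111 - D)/4 = -7 + (111/4 - D/4) = 83/4 - D/4)
o(n, z) = -2*z/n (o(n, z) = (z + (-6*z + z))/(n + n) = (z - 5*z)/((2*n)) = (-4*z)*(1/(2*n)) = -2*z/n)
s(-80, -52) + o(63, -80) = (83/4 - ¼*(-80)) - 2*(-80)/63 = (83/4 + 20) - 2*(-80)*1/63 = 163/4 + 160/63 = 10909/252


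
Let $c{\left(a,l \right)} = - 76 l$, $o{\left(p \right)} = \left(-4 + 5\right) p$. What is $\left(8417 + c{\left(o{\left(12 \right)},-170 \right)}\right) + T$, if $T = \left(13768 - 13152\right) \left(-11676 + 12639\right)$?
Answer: $614545$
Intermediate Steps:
$o{\left(p \right)} = p$ ($o{\left(p \right)} = 1 p = p$)
$T = 593208$ ($T = 616 \cdot 963 = 593208$)
$\left(8417 + c{\left(o{\left(12 \right)},-170 \right)}\right) + T = \left(8417 - -12920\right) + 593208 = \left(8417 + 12920\right) + 593208 = 21337 + 593208 = 614545$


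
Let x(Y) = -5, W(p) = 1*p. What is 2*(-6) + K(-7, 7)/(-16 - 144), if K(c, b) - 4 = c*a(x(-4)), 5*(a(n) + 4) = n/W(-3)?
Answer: -5849/480 ≈ -12.185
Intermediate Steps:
W(p) = p
a(n) = -4 - n/15 (a(n) = -4 + (n/(-3))/5 = -4 + (n*(-⅓))/5 = -4 + (-n/3)/5 = -4 - n/15)
K(c, b) = 4 - 11*c/3 (K(c, b) = 4 + c*(-4 - 1/15*(-5)) = 4 + c*(-4 + ⅓) = 4 + c*(-11/3) = 4 - 11*c/3)
2*(-6) + K(-7, 7)/(-16 - 144) = 2*(-6) + (4 - 11/3*(-7))/(-16 - 144) = -12 + (4 + 77/3)/(-160) = -12 - 1/160*89/3 = -12 - 89/480 = -5849/480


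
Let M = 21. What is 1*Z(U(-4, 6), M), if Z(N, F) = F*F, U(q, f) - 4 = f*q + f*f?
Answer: 441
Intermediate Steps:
U(q, f) = 4 + f² + f*q (U(q, f) = 4 + (f*q + f*f) = 4 + (f*q + f²) = 4 + (f² + f*q) = 4 + f² + f*q)
Z(N, F) = F²
1*Z(U(-4, 6), M) = 1*21² = 1*441 = 441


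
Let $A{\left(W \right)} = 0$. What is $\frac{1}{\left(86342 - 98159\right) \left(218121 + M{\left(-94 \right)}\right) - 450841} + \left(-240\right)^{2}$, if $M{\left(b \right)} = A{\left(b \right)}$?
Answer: $\frac{148492033804799}{2577986698} \approx 57600.0$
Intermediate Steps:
$M{\left(b \right)} = 0$
$\frac{1}{\left(86342 - 98159\right) \left(218121 + M{\left(-94 \right)}\right) - 450841} + \left(-240\right)^{2} = \frac{1}{\left(86342 - 98159\right) \left(218121 + 0\right) - 450841} + \left(-240\right)^{2} = \frac{1}{\left(-11817\right) 218121 - 450841} + 57600 = \frac{1}{-2577535857 - 450841} + 57600 = \frac{1}{-2577986698} + 57600 = - \frac{1}{2577986698} + 57600 = \frac{148492033804799}{2577986698}$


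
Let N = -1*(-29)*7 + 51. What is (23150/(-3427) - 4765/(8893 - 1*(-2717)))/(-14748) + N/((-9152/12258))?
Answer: -11418582231448321/33564136752432 ≈ -340.20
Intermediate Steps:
N = 254 (N = 29*7 + 51 = 203 + 51 = 254)
(23150/(-3427) - 4765/(8893 - 1*(-2717)))/(-14748) + N/((-9152/12258)) = (23150/(-3427) - 4765/(8893 - 1*(-2717)))/(-14748) + 254/((-9152/12258)) = (23150*(-1/3427) - 4765/(8893 + 2717))*(-1/14748) + 254/((-9152*1/12258)) = (-23150/3427 - 4765/11610)*(-1/14748) + 254/(-4576/6129) = (-23150/3427 - 4765*1/11610)*(-1/14748) + 254*(-6129/4576) = (-23150/3427 - 953/2322)*(-1/14748) - 778383/2288 = -57020231/7957494*(-1/14748) - 778383/2288 = 57020231/117357121512 - 778383/2288 = -11418582231448321/33564136752432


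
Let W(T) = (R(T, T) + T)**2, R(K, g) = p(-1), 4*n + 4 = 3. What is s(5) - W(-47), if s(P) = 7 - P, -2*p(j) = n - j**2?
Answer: -137513/64 ≈ -2148.6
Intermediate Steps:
n = -1/4 (n = -1 + (1/4)*3 = -1 + 3/4 = -1/4 ≈ -0.25000)
p(j) = 1/8 + j**2/2 (p(j) = -(-1/4 - j**2)/2 = 1/8 + j**2/2)
R(K, g) = 5/8 (R(K, g) = 1/8 + (1/2)*(-1)**2 = 1/8 + (1/2)*1 = 1/8 + 1/2 = 5/8)
W(T) = (5/8 + T)**2
s(5) - W(-47) = (7 - 1*5) - (5 + 8*(-47))**2/64 = (7 - 5) - (5 - 376)**2/64 = 2 - (-371)**2/64 = 2 - 137641/64 = -137513/64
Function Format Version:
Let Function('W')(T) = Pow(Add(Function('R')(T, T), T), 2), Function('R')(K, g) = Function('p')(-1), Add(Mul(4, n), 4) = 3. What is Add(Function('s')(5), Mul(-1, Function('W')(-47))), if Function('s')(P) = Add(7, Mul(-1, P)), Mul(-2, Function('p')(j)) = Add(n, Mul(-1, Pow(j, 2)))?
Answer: Rational(-137513, 64) ≈ -2148.6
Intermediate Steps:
n = Rational(-1, 4) (n = Add(-1, Mul(Rational(1, 4), 3)) = Add(-1, Rational(3, 4)) = Rational(-1, 4) ≈ -0.25000)
Function('p')(j) = Add(Rational(1, 8), Mul(Rational(1, 2), Pow(j, 2))) (Function('p')(j) = Mul(Rational(-1, 2), Add(Rational(-1, 4), Mul(-1, Pow(j, 2)))) = Add(Rational(1, 8), Mul(Rational(1, 2), Pow(j, 2))))
Function('R')(K, g) = Rational(5, 8) (Function('R')(K, g) = Add(Rational(1, 8), Mul(Rational(1, 2), Pow(-1, 2))) = Add(Rational(1, 8), Mul(Rational(1, 2), 1)) = Add(Rational(1, 8), Rational(1, 2)) = Rational(5, 8))
Function('W')(T) = Pow(Add(Rational(5, 8), T), 2)
Add(Function('s')(5), Mul(-1, Function('W')(-47))) = Add(Add(7, Mul(-1, 5)), Mul(-1, Mul(Rational(1, 64), Pow(Add(5, Mul(8, -47)), 2)))) = Add(Add(7, -5), Mul(-1, Mul(Rational(1, 64), Pow(Add(5, -376), 2)))) = Add(2, Mul(-1, Mul(Rational(1, 64), Pow(-371, 2)))) = Add(2, Mul(-1, Mul(Rational(1, 64), 137641))) = Add(2, Mul(-1, Rational(137641, 64))) = Add(2, Rational(-137641, 64)) = Rational(-137513, 64)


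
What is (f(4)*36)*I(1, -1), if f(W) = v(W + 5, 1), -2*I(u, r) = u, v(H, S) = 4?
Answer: -72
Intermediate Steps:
I(u, r) = -u/2
f(W) = 4
(f(4)*36)*I(1, -1) = (4*36)*(-½*1) = 144*(-½) = -72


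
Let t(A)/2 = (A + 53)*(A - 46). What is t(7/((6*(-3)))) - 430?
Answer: -860405/162 ≈ -5311.1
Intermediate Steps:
t(A) = 2*(-46 + A)*(53 + A) (t(A) = 2*((A + 53)*(A - 46)) = 2*((53 + A)*(-46 + A)) = 2*((-46 + A)*(53 + A)) = 2*(-46 + A)*(53 + A))
t(7/((6*(-3)))) - 430 = (-4876 + 2*(7/((6*(-3))))**2 + 14*(7/((6*(-3))))) - 430 = (-4876 + 2*(7/(-18))**2 + 14*(7/(-18))) - 430 = (-4876 + 2*(7*(-1/18))**2 + 14*(7*(-1/18))) - 430 = (-4876 + 2*(-7/18)**2 + 14*(-7/18)) - 430 = (-4876 + 2*(49/324) - 49/9) - 430 = (-4876 + 49/162 - 49/9) - 430 = -790745/162 - 430 = -860405/162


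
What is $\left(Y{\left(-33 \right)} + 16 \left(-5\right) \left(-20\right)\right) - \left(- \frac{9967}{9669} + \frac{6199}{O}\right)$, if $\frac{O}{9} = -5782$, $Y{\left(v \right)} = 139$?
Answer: $\frac{291855293245}{167718474} \approx 1740.2$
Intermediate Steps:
$O = -52038$ ($O = 9 \left(-5782\right) = -52038$)
$\left(Y{\left(-33 \right)} + 16 \left(-5\right) \left(-20\right)\right) - \left(- \frac{9967}{9669} + \frac{6199}{O}\right) = \left(139 + 16 \left(-5\right) \left(-20\right)\right) - \left(- \frac{9967}{9669} - \frac{6199}{52038}\right) = \left(139 - -1600\right) - - \frac{192866959}{167718474} = \left(139 + 1600\right) + \left(\frac{9967}{9669} + \frac{6199}{52038}\right) = 1739 + \frac{192866959}{167718474} = \frac{291855293245}{167718474}$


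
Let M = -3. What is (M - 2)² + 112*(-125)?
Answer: -13975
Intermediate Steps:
(M - 2)² + 112*(-125) = (-3 - 2)² + 112*(-125) = (-5)² - 14000 = 25 - 14000 = -13975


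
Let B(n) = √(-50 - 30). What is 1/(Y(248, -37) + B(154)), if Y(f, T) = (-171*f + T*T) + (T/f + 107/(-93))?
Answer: -22717283352/932324162127169 - 2214144*I*√5/932324162127169 ≈ -2.4366e-5 - 5.3104e-9*I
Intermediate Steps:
B(n) = 4*I*√5 (B(n) = √(-80) = 4*I*√5)
Y(f, T) = -107/93 + T² - 171*f + T/f (Y(f, T) = (-171*f + T²) + (T/f + 107*(-1/93)) = (T² - 171*f) + (T/f - 107/93) = (T² - 171*f) + (-107/93 + T/f) = -107/93 + T² - 171*f + T/f)
1/(Y(248, -37) + B(154)) = 1/((-107/93 + (-37)² - 171*248 - 37/248) + 4*I*√5) = 1/((-107/93 + 1369 - 42408 - 37*1/248) + 4*I*√5) = 1/((-107/93 + 1369 - 42408 - 37/248) + 4*I*√5) = 1/(-30533983/744 + 4*I*√5)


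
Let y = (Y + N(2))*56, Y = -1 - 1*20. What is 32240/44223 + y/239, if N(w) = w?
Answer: -39347912/10569297 ≈ -3.7229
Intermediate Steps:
Y = -21 (Y = -1 - 20 = -21)
y = -1064 (y = (-21 + 2)*56 = -19*56 = -1064)
32240/44223 + y/239 = 32240/44223 - 1064/239 = -39347912/10569297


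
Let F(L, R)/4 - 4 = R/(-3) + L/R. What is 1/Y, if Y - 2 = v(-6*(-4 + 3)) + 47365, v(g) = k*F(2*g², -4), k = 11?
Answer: 3/140429 ≈ 2.1363e-5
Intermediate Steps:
F(L, R) = 16 - 4*R/3 + 4*L/R (F(L, R) = 16 + 4*(R/(-3) + L/R) = 16 + 4*(R*(-⅓) + L/R) = 16 + 4*(-R/3 + L/R) = 16 + (-4*R/3 + 4*L/R) = 16 - 4*R/3 + 4*L/R)
v(g) = 704/3 - 22*g² (v(g) = 11*(16 - 4/3*(-4) + 4*(2*g²)/(-4)) = 11*(16 + 16/3 + 4*(2*g²)*(-¼)) = 11*(16 + 16/3 - 2*g²) = 11*(64/3 - 2*g²) = 704/3 - 22*g²)
Y = 140429/3 (Y = 2 + ((704/3 - 22*36*(-4 + 3)²) + 47365) = 2 + ((704/3 - 22*(-6*(-1))²) + 47365) = 2 + ((704/3 - 22*6²) + 47365) = 2 + ((704/3 - 22*36) + 47365) = 2 + ((704/3 - 792) + 47365) = 2 + (-1672/3 + 47365) = 2 + 140423/3 = 140429/3 ≈ 46810.)
1/Y = 1/(140429/3) = 3/140429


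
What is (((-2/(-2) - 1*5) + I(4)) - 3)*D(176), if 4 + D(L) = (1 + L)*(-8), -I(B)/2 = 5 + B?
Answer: 35500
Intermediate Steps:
I(B) = -10 - 2*B (I(B) = -2*(5 + B) = -10 - 2*B)
D(L) = -12 - 8*L (D(L) = -4 + (1 + L)*(-8) = -4 + (-8 - 8*L) = -12 - 8*L)
(((-2/(-2) - 1*5) + I(4)) - 3)*D(176) = (((-2/(-2) - 1*5) + (-10 - 2*4)) - 3)*(-12 - 8*176) = (((-2*(-½) - 5) + (-10 - 8)) - 3)*(-12 - 1408) = (((1 - 5) - 18) - 3)*(-1420) = ((-4 - 18) - 3)*(-1420) = (-22 - 3)*(-1420) = -25*(-1420) = 35500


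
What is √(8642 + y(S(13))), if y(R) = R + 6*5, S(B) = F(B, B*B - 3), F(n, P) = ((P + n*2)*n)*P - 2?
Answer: √423006 ≈ 650.39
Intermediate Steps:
F(n, P) = -2 + P*n*(P + 2*n) (F(n, P) = ((P + 2*n)*n)*P - 2 = (n*(P + 2*n))*P - 2 = P*n*(P + 2*n) - 2 = -2 + P*n*(P + 2*n))
S(B) = -2 + B*(-3 + B²)² + 2*B²*(-3 + B²) (S(B) = -2 + B*(B*B - 3)² + 2*(B*B - 3)*B² = -2 + B*(B² - 3)² + 2*(B² - 3)*B² = -2 + B*(-3 + B²)² + 2*(-3 + B²)*B² = -2 + B*(-3 + B²)² + 2*B²*(-3 + B²))
y(R) = 30 + R (y(R) = R + 30 = 30 + R)
√(8642 + y(S(13))) = √(8642 + (30 + (-2 + 13*(-3 + 13²)² + 2*13²*(-3 + 13²)))) = √(8642 + (30 + (-2 + 13*(-3 + 169)² + 2*169*(-3 + 169)))) = √(8642 + (30 + (-2 + 13*166² + 2*169*166))) = √(8642 + (30 + (-2 + 13*27556 + 56108))) = √(8642 + (30 + (-2 + 358228 + 56108))) = √(8642 + (30 + 414334)) = √(8642 + 414364) = √423006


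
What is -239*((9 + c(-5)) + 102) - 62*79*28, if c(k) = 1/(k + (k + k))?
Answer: -2454856/15 ≈ -1.6366e+5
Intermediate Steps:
c(k) = 1/(3*k) (c(k) = 1/(k + 2*k) = 1/(3*k))
-239*((9 + c(-5)) + 102) - 62*79*28 = -239*((9 + (⅓)/(-5)) + 102) - 62*79*28 = -239*((9 + (⅓)*(-⅕)) + 102) - 4898*28 = -239*((9 - 1/15) + 102) - 1*137144 = -239*(134/15 + 102) - 137144 = -239*1664/15 - 137144 = -397696/15 - 137144 = -2454856/15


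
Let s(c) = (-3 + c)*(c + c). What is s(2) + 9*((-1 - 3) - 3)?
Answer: -67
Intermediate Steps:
s(c) = 2*c*(-3 + c) (s(c) = (-3 + c)*(2*c) = 2*c*(-3 + c))
s(2) + 9*((-1 - 3) - 3) = 2*2*(-3 + 2) + 9*((-1 - 3) - 3) = 2*2*(-1) + 9*(-4 - 3) = -4 + 9*(-7) = -4 - 63 = -67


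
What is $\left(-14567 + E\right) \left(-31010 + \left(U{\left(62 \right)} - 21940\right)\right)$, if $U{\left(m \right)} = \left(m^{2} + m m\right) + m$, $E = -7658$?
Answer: $1004570000$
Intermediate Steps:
$U{\left(m \right)} = m + 2 m^{2}$ ($U{\left(m \right)} = \left(m^{2} + m^{2}\right) + m = 2 m^{2} + m = m + 2 m^{2}$)
$\left(-14567 + E\right) \left(-31010 + \left(U{\left(62 \right)} - 21940\right)\right) = \left(-14567 - 7658\right) \left(-31010 - \left(21940 - 62 \left(1 + 2 \cdot 62\right)\right)\right) = - 22225 \left(-31010 - \left(21940 - 62 \left(1 + 124\right)\right)\right) = - 22225 \left(-31010 + \left(62 \cdot 125 - 21940\right)\right) = - 22225 \left(-31010 + \left(7750 - 21940\right)\right) = - 22225 \left(-31010 - 14190\right) = \left(-22225\right) \left(-45200\right) = 1004570000$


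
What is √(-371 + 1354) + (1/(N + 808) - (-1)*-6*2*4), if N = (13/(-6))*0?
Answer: -38783/808 + √983 ≈ -16.646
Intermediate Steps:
N = 0 (N = (13*(-⅙))*0 = -13/6*0 = 0)
√(-371 + 1354) + (1/(N + 808) - (-1)*-6*2*4) = √(-371 + 1354) + (1/(0 + 808) - (-1)*-6*2*4) = √983 + (1/808 - (-1)*(-12*4)) = √983 + (1/808 - (-1)*(-48)) = √983 + (1/808 - 1*48) = √983 + (1/808 - 48) = √983 - 38783/808 = -38783/808 + √983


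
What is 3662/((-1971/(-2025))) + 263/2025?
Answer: 556185449/147825 ≈ 3762.5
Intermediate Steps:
3662/((-1971/(-2025))) + 263/2025 = 3662/((-1971*(-1/2025))) + 263*(1/2025) = 3662/(73/75) + 263/2025 = 3662*(75/73) + 263/2025 = 274650/73 + 263/2025 = 556185449/147825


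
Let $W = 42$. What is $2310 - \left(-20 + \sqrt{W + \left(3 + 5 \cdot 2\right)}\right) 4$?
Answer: $2390 - 4 \sqrt{55} \approx 2360.3$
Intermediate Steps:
$2310 - \left(-20 + \sqrt{W + \left(3 + 5 \cdot 2\right)}\right) 4 = 2310 - \left(-20 + \sqrt{42 + \left(3 + 5 \cdot 2\right)}\right) 4 = 2310 - \left(-20 + \sqrt{42 + \left(3 + 10\right)}\right) 4 = 2310 - \left(-20 + \sqrt{42 + 13}\right) 4 = 2310 - \left(-20 + \sqrt{55}\right) 4 = 2310 - \left(-80 + 4 \sqrt{55}\right) = 2310 + \left(80 - 4 \sqrt{55}\right) = 2390 - 4 \sqrt{55}$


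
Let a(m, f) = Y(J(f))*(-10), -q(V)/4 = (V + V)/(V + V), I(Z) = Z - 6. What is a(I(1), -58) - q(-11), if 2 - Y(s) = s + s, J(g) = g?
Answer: -1176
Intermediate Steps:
I(Z) = -6 + Z
Y(s) = 2 - 2*s (Y(s) = 2 - (s + s) = 2 - 2*s)
q(V) = -4 (q(V) = -4*(V + V)/(V + V) = -4*2*V/(2*V) = -4*2*V*1/(2*V) = -4*1 = -4)
a(m, f) = -20 + 20*f (a(m, f) = (2 - 2*f)*(-10) = -20 + 20*f)
a(I(1), -58) - q(-11) = (-20 + 20*(-58)) - 1*(-4) = (-20 - 1160) + 4 = -1180 + 4 = -1176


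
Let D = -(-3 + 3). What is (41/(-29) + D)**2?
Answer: 1681/841 ≈ 1.9988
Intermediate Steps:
D = 0 (D = -1*0 = 0)
(41/(-29) + D)**2 = (41/(-29) + 0)**2 = (41*(-1/29) + 0)**2 = (-41/29 + 0)**2 = (-41/29)**2 = 1681/841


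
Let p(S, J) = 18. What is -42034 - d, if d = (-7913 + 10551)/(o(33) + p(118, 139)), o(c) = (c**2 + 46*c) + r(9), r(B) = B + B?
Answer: -111098500/2643 ≈ -42035.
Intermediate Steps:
r(B) = 2*B
o(c) = 18 + c**2 + 46*c (o(c) = (c**2 + 46*c) + 2*9 = (c**2 + 46*c) + 18 = 18 + c**2 + 46*c)
d = 2638/2643 (d = (-7913 + 10551)/((18 + 33**2 + 46*33) + 18) = 2638/((18 + 1089 + 1518) + 18) = 2638/(2625 + 18) = 2638/2643 ≈ 0.99811)
-42034 - d = -42034 - 1*2638/2643 = -42034 - 2638/2643 = -111098500/2643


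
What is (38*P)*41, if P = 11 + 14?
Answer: 38950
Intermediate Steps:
P = 25
(38*P)*41 = (38*25)*41 = 950*41 = 38950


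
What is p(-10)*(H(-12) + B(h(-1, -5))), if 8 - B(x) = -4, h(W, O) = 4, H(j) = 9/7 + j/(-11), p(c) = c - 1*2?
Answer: -13284/77 ≈ -172.52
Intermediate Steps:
p(c) = -2 + c (p(c) = c - 2 = -2 + c)
H(j) = 9/7 - j/11 (H(j) = 9*(⅐) + j*(-1/11) = 9/7 - j/11)
B(x) = 12 (B(x) = 8 - 1*(-4) = 8 + 4 = 12)
p(-10)*(H(-12) + B(h(-1, -5))) = (-2 - 10)*((9/7 - 1/11*(-12)) + 12) = -12*((9/7 + 12/11) + 12) = -12*(183/77 + 12) = -12*1107/77 = -13284/77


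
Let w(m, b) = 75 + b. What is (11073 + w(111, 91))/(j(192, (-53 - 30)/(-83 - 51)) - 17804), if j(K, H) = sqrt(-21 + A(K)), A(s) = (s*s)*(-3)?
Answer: -200099156/317093029 - 11239*I*sqrt(110613)/317093029 ≈ -0.63104 - 0.011788*I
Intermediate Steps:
A(s) = -3*s**2 (A(s) = s**2*(-3) = -3*s**2)
j(K, H) = sqrt(-21 - 3*K**2)
(11073 + w(111, 91))/(j(192, (-53 - 30)/(-83 - 51)) - 17804) = (11073 + (75 + 91))/(sqrt(-21 - 3*192**2) - 17804) = (11073 + 166)/(sqrt(-21 - 3*36864) - 17804) = 11239/(sqrt(-21 - 110592) - 17804) = 11239/(sqrt(-110613) - 17804) = 11239/(I*sqrt(110613) - 17804) = 11239/(-17804 + I*sqrt(110613))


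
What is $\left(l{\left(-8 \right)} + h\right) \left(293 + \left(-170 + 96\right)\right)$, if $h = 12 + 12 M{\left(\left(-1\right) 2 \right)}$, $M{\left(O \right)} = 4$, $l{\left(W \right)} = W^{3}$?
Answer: $-98988$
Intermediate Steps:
$h = 60$ ($h = 12 + 12 \cdot 4 = 12 + 48 = 60$)
$\left(l{\left(-8 \right)} + h\right) \left(293 + \left(-170 + 96\right)\right) = \left(\left(-8\right)^{3} + 60\right) \left(293 + \left(-170 + 96\right)\right) = \left(-512 + 60\right) \left(293 - 74\right) = \left(-452\right) 219 = -98988$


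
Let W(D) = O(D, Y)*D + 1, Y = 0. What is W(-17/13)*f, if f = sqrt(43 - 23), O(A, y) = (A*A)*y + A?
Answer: 916*sqrt(5)/169 ≈ 12.120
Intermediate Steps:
O(A, y) = A + y*A**2 (O(A, y) = A**2*y + A = y*A**2 + A = A + y*A**2)
W(D) = 1 + D**2 (W(D) = (D*(1 + D*0))*D + 1 = (D*(1 + 0))*D + 1 = (D*1)*D + 1 = D*D + 1 = D**2 + 1 = 1 + D**2)
f = 2*sqrt(5) (f = sqrt(20) = 2*sqrt(5) ≈ 4.4721)
W(-17/13)*f = (1 + (-17/13)**2)*(2*sqrt(5)) = (1 + 289/169)*(2*sqrt(5)) = 458*(2*sqrt(5))/169 = 916*sqrt(5)/169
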